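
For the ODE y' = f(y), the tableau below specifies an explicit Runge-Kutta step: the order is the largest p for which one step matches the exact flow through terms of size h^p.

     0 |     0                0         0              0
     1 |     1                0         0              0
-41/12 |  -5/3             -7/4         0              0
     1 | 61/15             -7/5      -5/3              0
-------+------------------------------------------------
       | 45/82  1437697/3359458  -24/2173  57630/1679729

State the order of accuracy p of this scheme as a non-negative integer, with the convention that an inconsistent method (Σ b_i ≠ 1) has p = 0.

3

b = (45/82, 1437697/3359458, -24/2173, 57630/1679729)
c = (0, 1, -41/12, 1)
Ac = (0, 0, -7/4, 773/180)
Σ b_i: 45/82·1 + 1437697/3359458·1 + (-24/2173)·1 + 57630/1679729·1 = 1 ✓
b·c: 1437697/3359458·1 + (-24/2173)·(-41/12) + 57630/1679729·1 = 1/2 ✓
b·c²: 1437697/3359458·1 + (-24/2173)·1681/144 + 57630/1679729·1 = 1/3 ✓
b·Ac: (-24/2173)·(-7/4) + 57630/1679729·773/180 = 1/6 ✓
b·c³: 1437697/3359458·1 + (-24/2173)·(-68921/1728) + 57630/1679729·1 = 65/72 ≠ 1/4 ⇒ order 3.
b·(c∘Ac): (-24/2173)·287/48 + 57630/1679729·773/180 = 10/123 ≠ 1/8
b·Ac²: (-24/2173)·(-7/4) + 57630/1679729·(-45049/2160) = -38749/55656 ≠ 1/12
b·A²c: 57630/1679729·35/12 = 336175/3359458 ≠ 1/24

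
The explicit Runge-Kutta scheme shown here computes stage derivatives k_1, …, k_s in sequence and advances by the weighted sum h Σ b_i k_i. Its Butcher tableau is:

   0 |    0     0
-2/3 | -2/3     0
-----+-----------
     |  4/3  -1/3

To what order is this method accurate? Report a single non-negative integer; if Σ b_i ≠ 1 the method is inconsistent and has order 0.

b = (4/3, -1/3)
c = (0, -2/3)
Σ b_i: 4/3·1 + (-1/3)·1 = 1 ✓
b·c: (-1/3)·(-2/3) = 2/9 ≠ 1/2 ⇒ order 1.

1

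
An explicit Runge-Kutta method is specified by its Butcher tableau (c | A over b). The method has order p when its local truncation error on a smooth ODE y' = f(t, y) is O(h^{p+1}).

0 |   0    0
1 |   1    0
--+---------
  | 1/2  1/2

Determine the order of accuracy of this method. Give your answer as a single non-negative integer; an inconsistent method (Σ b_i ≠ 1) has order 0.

b = (1/2, 1/2)
c = (0, 1)
Σ b_i: 1/2·1 + 1/2·1 = 1 ✓
b·c: 1/2·1 = 1/2 ✓; 2 stages ⇒ order 2.

2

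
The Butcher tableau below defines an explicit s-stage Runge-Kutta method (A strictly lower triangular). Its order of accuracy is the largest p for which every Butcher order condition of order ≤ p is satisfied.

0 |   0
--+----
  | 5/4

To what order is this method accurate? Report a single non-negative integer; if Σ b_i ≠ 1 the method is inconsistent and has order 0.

0

b = (5/4)
c = (0)
Σ b_i: 5/4·1 = 5/4 ≠ 1 ⇒ order 0.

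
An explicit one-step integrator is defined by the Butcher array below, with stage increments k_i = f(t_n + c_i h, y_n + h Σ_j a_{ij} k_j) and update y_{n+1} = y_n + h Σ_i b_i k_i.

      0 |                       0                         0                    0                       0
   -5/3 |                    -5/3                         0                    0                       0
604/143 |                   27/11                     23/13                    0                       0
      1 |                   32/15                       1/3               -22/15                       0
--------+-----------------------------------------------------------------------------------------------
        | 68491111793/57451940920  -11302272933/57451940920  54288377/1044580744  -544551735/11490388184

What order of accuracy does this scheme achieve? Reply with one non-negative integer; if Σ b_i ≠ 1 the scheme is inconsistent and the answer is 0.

b = (68491111793/57451940920, -11302272933/57451940920, 54288377/1044580744, -544551735/11490388184)
c = (0, -5/3, 604/143, 1)
Ac = (0, 0, -115/39, -3949/585)
Σ b_i: 68491111793/57451940920·1 + (-11302272933/57451940920)·1 + 54288377/1044580744·1 + (-544551735/11490388184)·1 = 1 ✓
b·c: (-11302272933/57451940920)·(-5/3) + 54288377/1044580744·604/143 + (-544551735/11490388184)·1 = 1/2 ✓
b·c²: (-11302272933/57451940920)·25/9 + 54288377/1044580744·364816/20449 + (-544551735/11490388184)·1 = 1/3 ✓
b·Ac: 54288377/1044580744·(-115/39) + (-544551735/11490388184)·(-3949/585) = 1/6 ✓
b·c³: (-11302272933/57451940920)·(-125/27) + 54288377/1044580744·220348864/2924207 + (-544551735/11490388184)·1 = 8835166838426/1848516199101 ≠ 1/4 ⇒ order 3.
b·(c∘Ac): 54288377/1044580744·(-69460/5577) + (-544551735/11490388184)·(-3949/585) = -341968891/1044580744 ≠ 1/8
b·Ac²: 54288377/1044580744·575/117 + (-544551735/11490388184)·(-6334313/250965) = 5366536321781/3697032398202 ≠ 1/12
b·A²c: (-544551735/11490388184)·506/117 = -321145895/1566871116 ≠ 1/24

3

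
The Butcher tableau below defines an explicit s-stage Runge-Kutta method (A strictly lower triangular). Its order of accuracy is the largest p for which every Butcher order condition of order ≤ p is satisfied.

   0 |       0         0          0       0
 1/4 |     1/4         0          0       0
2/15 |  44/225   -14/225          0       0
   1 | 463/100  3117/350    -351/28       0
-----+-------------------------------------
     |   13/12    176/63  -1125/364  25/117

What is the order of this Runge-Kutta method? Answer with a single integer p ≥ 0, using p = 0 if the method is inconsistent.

4

b = (13/12, 176/63, -1125/364, 25/117)
c = (0, 1/4, 2/15, 1)
Ac = (0, 0, -7/450, 111/200)
Σ b_i: 13/12·1 + 176/63·1 + (-1125/364)·1 + 25/117·1 = 1 ✓
b·c: 176/63·1/4 + (-1125/364)·2/15 + 25/117·1 = 1/2 ✓
b·c²: 176/63·1/16 + (-1125/364)·4/225 + 25/117·1 = 1/3 ✓
b·Ac: (-1125/364)·(-7/450) + 25/117·111/200 = 1/6 ✓
b·c³: 176/63·1/64 + (-1125/364)·8/3375 + 25/117·1 = 1/4 ✓
b·(c∘Ac): (-1125/364)·(-7/3375) + 25/117·111/200 = 1/8 ✓
b·Ac²: (-1125/364)·(-7/1800) + 25/117·267/800 = 1/12 ✓
b·A²c: 25/117·39/200 = 1/24 ✓; 4 stages ⇒ order 4.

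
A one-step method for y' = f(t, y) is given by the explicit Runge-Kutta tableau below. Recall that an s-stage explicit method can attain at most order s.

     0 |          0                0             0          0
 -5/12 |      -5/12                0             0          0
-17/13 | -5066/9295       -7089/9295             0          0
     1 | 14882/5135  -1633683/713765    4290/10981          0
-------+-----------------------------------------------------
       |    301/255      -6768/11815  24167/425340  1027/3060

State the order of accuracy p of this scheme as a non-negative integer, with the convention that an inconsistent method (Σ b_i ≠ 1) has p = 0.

4

b = (301/255, -6768/11815, 24167/425340, 1027/3060)
c = (0, -5/12, -17/13, 1)
Ac = (0, 0, 2363/7436, 1819/4108)
Σ b_i: 301/255·1 + (-6768/11815)·1 + 24167/425340·1 + 1027/3060·1 = 1 ✓
b·c: (-6768/11815)·(-5/12) + 24167/425340·(-17/13) + 1027/3060·1 = 1/2 ✓
b·c²: (-6768/11815)·25/144 + 24167/425340·289/169 + 1027/3060·1 = 1/3 ✓
b·Ac: 24167/425340·2363/7436 + 1027/3060·1819/4108 = 1/6 ✓
b·c³: (-6768/11815)·(-125/1728) + 24167/425340·(-4913/2197) + 1027/3060·1 = 1/4 ✓
b·(c∘Ac): 24167/425340·(-40171/96668) + 1027/3060·1819/4108 = 1/8 ✓
b·Ac²: 24167/425340·(-11815/89232) + 1027/3060·13345/49296 = 1/12 ✓
b·A²c: 1027/3060·255/2054 = 1/24 ✓; 4 stages ⇒ order 4.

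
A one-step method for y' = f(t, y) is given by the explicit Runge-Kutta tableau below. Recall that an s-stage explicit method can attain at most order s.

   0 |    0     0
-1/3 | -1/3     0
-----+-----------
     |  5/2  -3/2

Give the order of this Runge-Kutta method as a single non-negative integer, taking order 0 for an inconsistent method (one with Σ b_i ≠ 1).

2

b = (5/2, -3/2)
c = (0, -1/3)
Σ b_i: 5/2·1 + (-3/2)·1 = 1 ✓
b·c: (-3/2)·(-1/3) = 1/2 ✓; 2 stages ⇒ order 2.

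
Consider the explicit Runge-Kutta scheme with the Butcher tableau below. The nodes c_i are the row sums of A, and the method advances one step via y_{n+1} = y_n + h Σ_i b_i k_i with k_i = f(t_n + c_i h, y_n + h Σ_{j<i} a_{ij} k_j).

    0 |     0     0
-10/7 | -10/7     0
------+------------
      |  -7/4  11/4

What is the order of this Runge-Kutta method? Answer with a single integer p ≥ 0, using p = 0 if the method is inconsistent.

b = (-7/4, 11/4)
c = (0, -10/7)
Σ b_i: (-7/4)·1 + 11/4·1 = 1 ✓
b·c: 11/4·(-10/7) = -55/14 ≠ 1/2 ⇒ order 1.

1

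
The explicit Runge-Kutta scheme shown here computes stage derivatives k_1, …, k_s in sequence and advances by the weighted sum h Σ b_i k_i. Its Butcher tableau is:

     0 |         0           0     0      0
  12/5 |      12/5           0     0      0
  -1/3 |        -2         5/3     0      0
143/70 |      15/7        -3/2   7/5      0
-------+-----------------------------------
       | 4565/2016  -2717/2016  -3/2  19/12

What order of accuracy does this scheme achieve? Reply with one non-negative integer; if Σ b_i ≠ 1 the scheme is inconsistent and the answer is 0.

b = (4565/2016, -2717/2016, -3/2, 19/12)
c = (0, 12/5, -1/3, 143/70)
Ac = (0, 0, 4, -61/15)
Σ b_i: 4565/2016·1 + (-2717/2016)·1 + (-3/2)·1 + 19/12·1 = 1 ✓
b·c: (-2717/2016)·12/5 + (-3/2)·(-1/3) + 19/12·143/70 = 1/2 ✓
b·c²: (-2717/2016)·144/25 + (-3/2)·1/9 + 19/12·20449/4900 = -3109/2352 ≠ 1/3 ⇒ order 2.
b·Ac: (-3/2)·4 + 19/12·(-61/15) = -2239/180 ≠ 1/6

2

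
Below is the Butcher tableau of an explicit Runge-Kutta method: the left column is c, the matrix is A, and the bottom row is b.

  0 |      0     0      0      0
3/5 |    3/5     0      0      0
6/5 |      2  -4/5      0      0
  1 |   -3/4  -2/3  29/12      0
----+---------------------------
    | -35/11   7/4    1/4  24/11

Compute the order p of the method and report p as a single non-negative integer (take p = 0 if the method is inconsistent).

b = (-35/11, 7/4, 1/4, 24/11)
c = (0, 3/5, 6/5, 1)
Ac = (0, 0, -12/25, 5/2)
Σ b_i: (-35/11)·1 + 7/4·1 + 1/4·1 + 24/11·1 = 1 ✓
b·c: 7/4·3/5 + 1/4·6/5 + 24/11·1 = 777/220 ≠ 1/2 ⇒ order 1.

1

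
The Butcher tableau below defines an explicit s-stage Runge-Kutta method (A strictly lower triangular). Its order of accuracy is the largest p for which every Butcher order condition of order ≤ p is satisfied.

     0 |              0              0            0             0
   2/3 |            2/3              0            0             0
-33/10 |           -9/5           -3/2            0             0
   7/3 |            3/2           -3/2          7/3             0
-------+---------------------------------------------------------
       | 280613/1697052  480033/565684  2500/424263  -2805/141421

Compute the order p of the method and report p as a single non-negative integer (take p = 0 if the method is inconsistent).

b = (280613/1697052, 480033/565684, 2500/424263, -2805/141421)
c = (0, 2/3, -33/10, 7/3)
Ac = (0, 0, -1, -87/10)
Σ b_i: 280613/1697052·1 + 480033/565684·1 + 2500/424263·1 + (-2805/141421)·1 = 1 ✓
b·c: 480033/565684·2/3 + 2500/424263·(-33/10) + (-2805/141421)·7/3 = 1/2 ✓
b·c²: 480033/565684·4/9 + 2500/424263·1089/100 + (-2805/141421)·49/9 = 1/3 ✓
b·Ac: 2500/424263·(-1) + (-2805/141421)·(-87/10) = 1/6 ✓
b·c³: 480033/565684·8/27 + 2500/424263·(-35937/1000) + (-2805/141421)·343/27 = -77203/363654 ≠ 1/4 ⇒ order 3.
b·(c∘Ac): 2500/424263·33/10 + (-2805/141421)·(-203/10) = 119383/282842 ≠ 1/8
b·Ac²: 2500/424263·(-2/3) + (-2805/141421)·7423/300 = -1798987/3636540 ≠ 1/12
b·A²c: (-2805/141421)·(-7/3) = 935/20203 ≠ 1/24

3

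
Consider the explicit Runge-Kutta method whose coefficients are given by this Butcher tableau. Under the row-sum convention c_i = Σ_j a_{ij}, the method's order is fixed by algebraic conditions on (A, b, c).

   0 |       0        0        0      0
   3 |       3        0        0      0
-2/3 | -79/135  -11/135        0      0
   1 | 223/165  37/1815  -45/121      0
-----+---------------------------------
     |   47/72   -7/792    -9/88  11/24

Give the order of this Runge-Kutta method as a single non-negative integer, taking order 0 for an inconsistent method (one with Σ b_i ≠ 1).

b = (47/72, -7/792, -9/88, 11/24)
c = (0, 3, -2/3, 1)
Ac = (0, 0, -11/45, 17/55)
Σ b_i: 47/72·1 + (-7/792)·1 + (-9/88)·1 + 11/24·1 = 1 ✓
b·c: (-7/792)·3 + (-9/88)·(-2/3) + 11/24·1 = 1/2 ✓
b·c²: (-7/792)·9 + (-9/88)·4/9 + 11/24·1 = 1/3 ✓
b·Ac: (-9/88)·(-11/45) + 11/24·17/55 = 1/6 ✓
b·c³: (-7/792)·27 + (-9/88)·(-8/27) + 11/24·1 = 1/4 ✓
b·(c∘Ac): (-9/88)·22/135 + 11/24·17/55 = 1/8 ✓
b·Ac²: (-9/88)·(-11/15) + 11/24·1/55 = 1/12 ✓
b·A²c: 11/24·1/11 = 1/24 ✓; 4 stages ⇒ order 4.

4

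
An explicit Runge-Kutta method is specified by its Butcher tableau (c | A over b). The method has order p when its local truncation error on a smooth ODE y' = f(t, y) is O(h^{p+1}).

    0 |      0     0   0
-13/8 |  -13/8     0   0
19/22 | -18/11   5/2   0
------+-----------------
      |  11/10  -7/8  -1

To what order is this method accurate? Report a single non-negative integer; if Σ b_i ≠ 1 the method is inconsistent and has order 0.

0

b = (11/10, -7/8, -1)
c = (0, -13/8, 19/22)
Ac = (0, 0, -65/16)
Σ b_i: 11/10·1 + (-7/8)·1 + (-1)·1 = -31/40 ≠ 1 ⇒ order 0.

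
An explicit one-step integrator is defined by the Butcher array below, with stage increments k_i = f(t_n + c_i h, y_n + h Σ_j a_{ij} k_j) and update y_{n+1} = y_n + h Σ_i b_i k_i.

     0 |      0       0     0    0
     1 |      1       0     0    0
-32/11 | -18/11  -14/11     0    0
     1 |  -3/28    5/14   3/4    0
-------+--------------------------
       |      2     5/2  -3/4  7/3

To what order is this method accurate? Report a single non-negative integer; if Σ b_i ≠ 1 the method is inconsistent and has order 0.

b = (2, 5/2, -3/4, 7/3)
c = (0, 1, -32/11, 1)
Ac = (0, 0, -14/11, -281/154)
Σ b_i: 2·1 + 5/2·1 + (-3/4)·1 + 7/3·1 = 73/12 ≠ 1 ⇒ order 0.

0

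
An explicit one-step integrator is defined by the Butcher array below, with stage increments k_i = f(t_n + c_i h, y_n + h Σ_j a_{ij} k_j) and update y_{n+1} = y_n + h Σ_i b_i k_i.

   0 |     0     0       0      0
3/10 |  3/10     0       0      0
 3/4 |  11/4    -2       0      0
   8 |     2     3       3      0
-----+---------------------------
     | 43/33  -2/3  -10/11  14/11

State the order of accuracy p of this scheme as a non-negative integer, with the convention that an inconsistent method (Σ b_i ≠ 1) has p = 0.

b = (43/33, -2/3, -10/11, 14/11)
c = (0, 3/10, 3/4, 8)
Ac = (0, 0, -3/5, 63/20)
Σ b_i: 43/33·1 + (-2/3)·1 + (-10/11)·1 + 14/11·1 = 1 ✓
b·c: (-2/3)·3/10 + (-10/11)·3/4 + 14/11·8 = 93/10 ≠ 1/2 ⇒ order 1.

1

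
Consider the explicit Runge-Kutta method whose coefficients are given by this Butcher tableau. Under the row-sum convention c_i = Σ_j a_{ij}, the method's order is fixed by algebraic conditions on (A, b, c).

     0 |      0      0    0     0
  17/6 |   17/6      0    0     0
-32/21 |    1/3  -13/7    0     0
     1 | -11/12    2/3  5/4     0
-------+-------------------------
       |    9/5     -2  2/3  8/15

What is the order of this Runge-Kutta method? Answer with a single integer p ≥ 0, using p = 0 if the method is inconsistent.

b = (9/5, -2, 2/3, 8/15)
c = (0, 17/6, -32/21, 1)
Ac = (0, 0, -221/42, -1/63)
Σ b_i: 9/5·1 + (-2)·1 + 2/3·1 + 8/15·1 = 1 ✓
b·c: (-2)·17/6 + 2/3·(-32/21) + 8/15·1 = -1937/315 ≠ 1/2 ⇒ order 1.

1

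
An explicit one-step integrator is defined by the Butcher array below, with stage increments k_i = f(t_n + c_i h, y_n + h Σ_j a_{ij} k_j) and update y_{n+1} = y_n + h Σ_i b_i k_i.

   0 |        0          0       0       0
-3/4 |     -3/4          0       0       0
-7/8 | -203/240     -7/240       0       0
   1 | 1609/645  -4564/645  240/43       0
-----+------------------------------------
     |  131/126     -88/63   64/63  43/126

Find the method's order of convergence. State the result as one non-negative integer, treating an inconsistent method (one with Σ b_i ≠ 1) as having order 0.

4

b = (131/126, -88/63, 64/63, 43/126)
c = (0, -3/4, -7/8, 1)
Ac = (0, 0, 7/320, 91/215)
Σ b_i: 131/126·1 + (-88/63)·1 + 64/63·1 + 43/126·1 = 1 ✓
b·c: (-88/63)·(-3/4) + 64/63·(-7/8) + 43/126·1 = 1/2 ✓
b·c²: (-88/63)·9/16 + 64/63·49/64 + 43/126·1 = 1/3 ✓
b·Ac: 64/63·7/320 + 43/126·91/215 = 1/6 ✓
b·c³: (-88/63)·(-27/64) + 64/63·(-343/512) + 43/126·1 = 1/4 ✓
b·(c∘Ac): 64/63·(-49/2560) + 43/126·91/215 = 1/8 ✓
b·Ac²: 64/63·(-21/1280) + 43/126·63/215 = 1/12 ✓
b·A²c: 43/126·21/172 = 1/24 ✓; 4 stages ⇒ order 4.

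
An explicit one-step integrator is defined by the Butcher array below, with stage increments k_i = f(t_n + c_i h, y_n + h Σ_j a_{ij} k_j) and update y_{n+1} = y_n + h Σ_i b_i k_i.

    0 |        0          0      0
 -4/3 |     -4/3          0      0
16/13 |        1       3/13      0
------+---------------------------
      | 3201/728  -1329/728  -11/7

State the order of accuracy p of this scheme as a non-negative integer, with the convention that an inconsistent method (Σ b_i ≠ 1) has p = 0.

b = (3201/728, -1329/728, -11/7)
c = (0, -4/3, 16/13)
Ac = (0, 0, -4/13)
Σ b_i: 3201/728·1 + (-1329/728)·1 + (-11/7)·1 = 1 ✓
b·c: (-1329/728)·(-4/3) + (-11/7)·16/13 = 1/2 ✓
b·c²: (-1329/728)·16/9 + (-11/7)·256/169 = -19966/3549 ≠ 1/3 ⇒ order 2.
b·Ac: (-11/7)·(-4/13) = 44/91 ≠ 1/6

2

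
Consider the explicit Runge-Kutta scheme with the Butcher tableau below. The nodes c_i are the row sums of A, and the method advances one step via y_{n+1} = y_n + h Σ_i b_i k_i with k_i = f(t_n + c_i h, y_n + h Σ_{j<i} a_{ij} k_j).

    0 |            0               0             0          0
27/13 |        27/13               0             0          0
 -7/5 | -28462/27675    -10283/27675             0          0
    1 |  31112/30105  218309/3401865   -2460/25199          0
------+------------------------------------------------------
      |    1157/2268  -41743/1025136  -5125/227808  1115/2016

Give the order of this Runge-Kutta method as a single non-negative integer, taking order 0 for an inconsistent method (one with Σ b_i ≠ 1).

4

b = (1157/2268, -41743/1025136, -5125/227808, 1115/2016)
c = (0, 27/13, -7/5, 1)
Ac = (0, 0, -791/1025, 301/1115)
Σ b_i: 1157/2268·1 + (-41743/1025136)·1 + (-5125/227808)·1 + 1115/2016·1 = 1 ✓
b·c: (-41743/1025136)·27/13 + (-5125/227808)·(-7/5) + 1115/2016·1 = 1/2 ✓
b·c²: (-41743/1025136)·729/169 + (-5125/227808)·49/25 + 1115/2016·1 = 1/3 ✓
b·Ac: (-5125/227808)·(-791/1025) + 1115/2016·301/1115 = 1/6 ✓
b·c³: (-41743/1025136)·19683/2197 + (-5125/227808)·(-343/125) + 1115/2016·1 = 1/4 ✓
b·(c∘Ac): (-5125/227808)·5537/5125 + 1115/2016·301/1115 = 1/8 ✓
b·Ac²: (-5125/227808)·(-21357/13325) + 1115/2016·1239/14495 = 1/12 ✓
b·A²c: 1115/2016·84/1115 = 1/24 ✓; 4 stages ⇒ order 4.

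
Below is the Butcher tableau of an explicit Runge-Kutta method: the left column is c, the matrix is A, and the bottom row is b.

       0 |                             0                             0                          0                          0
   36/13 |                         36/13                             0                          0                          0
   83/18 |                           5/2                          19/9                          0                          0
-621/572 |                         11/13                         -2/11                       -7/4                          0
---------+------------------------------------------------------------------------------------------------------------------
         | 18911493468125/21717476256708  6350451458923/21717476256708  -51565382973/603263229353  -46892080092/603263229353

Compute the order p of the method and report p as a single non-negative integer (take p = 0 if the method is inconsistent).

b = (18911493468125/21717476256708, 6350451458923/21717476256708, -51565382973/603263229353, -46892080092/603263229353)
c = (0, 36/13, 83/18, -621/572)
Ac = (0, 0, 76/13, -88267/10296)
Σ b_i: 18911493468125/21717476256708·1 + 6350451458923/21717476256708·1 + (-51565382973/603263229353)·1 + (-46892080092/603263229353)·1 = 1 ✓
b·c: 6350451458923/21717476256708·36/13 + (-51565382973/603263229353)·83/18 + (-46892080092/603263229353)·(-621/572) = 1/2 ✓
b·c²: 6350451458923/21717476256708·1296/169 + (-51565382973/603263229353)·6889/324 + (-46892080092/603263229353)·385641/327184 = 1/3 ✓
b·Ac: (-51565382973/603263229353)·76/13 + (-46892080092/603263229353)·(-88267/10296) = 1/6 ✓
b·c³: 6350451458923/21717476256708·46656/2197 + (-51565382973/603263229353)·571787/5832 + (-46892080092/603263229353)·(-239483061/187149248) = -1003474878884870705/484473460334642064 ≠ 1/4 ⇒ order 3.
b·(c∘Ac): (-51565382973/603263229353)·3154/117 + (-46892080092/603263229353)·6090423/654368 = -189956212969677/62739375852712 ≠ 1/8
b·Ac²: (-51565382973/603263229353)·2736/169 + (-46892080092/603263229353)·(-93005789/2409264) = 1369438961613895/846981574011612 ≠ 1/12
b·A²c: (-46892080092/603263229353)·(-133/13) = 479742050172/603263229353 ≠ 1/24

3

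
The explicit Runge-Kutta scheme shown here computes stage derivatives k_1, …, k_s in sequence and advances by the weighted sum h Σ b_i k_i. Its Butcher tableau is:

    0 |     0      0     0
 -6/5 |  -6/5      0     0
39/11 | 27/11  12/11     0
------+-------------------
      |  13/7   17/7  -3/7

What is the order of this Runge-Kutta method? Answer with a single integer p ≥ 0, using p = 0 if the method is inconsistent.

0

b = (13/7, 17/7, -3/7)
c = (0, -6/5, 39/11)
Ac = (0, 0, -72/55)
Σ b_i: 13/7·1 + 17/7·1 + (-3/7)·1 = 27/7 ≠ 1 ⇒ order 0.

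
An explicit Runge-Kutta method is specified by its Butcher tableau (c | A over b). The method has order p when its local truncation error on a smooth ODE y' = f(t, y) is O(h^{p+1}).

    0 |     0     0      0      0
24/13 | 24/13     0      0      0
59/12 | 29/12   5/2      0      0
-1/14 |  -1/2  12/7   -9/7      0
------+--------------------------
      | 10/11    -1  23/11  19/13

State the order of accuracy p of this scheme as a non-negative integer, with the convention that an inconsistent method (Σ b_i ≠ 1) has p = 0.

b = (10/11, -1, 23/11, 19/13)
c = (0, 24/13, 59/12, -1/14)
Ac = (0, 0, 60/13, -1149/364)
Σ b_i: 10/11·1 + (-1)·1 + 23/11·1 + 19/13·1 = 45/13 ≠ 1 ⇒ order 0.

0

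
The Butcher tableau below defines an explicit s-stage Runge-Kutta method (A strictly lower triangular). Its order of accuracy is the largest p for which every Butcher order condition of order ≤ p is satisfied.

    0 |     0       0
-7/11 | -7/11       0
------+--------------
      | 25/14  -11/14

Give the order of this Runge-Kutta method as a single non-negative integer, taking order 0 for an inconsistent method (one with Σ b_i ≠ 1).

b = (25/14, -11/14)
c = (0, -7/11)
Σ b_i: 25/14·1 + (-11/14)·1 = 1 ✓
b·c: (-11/14)·(-7/11) = 1/2 ✓; 2 stages ⇒ order 2.

2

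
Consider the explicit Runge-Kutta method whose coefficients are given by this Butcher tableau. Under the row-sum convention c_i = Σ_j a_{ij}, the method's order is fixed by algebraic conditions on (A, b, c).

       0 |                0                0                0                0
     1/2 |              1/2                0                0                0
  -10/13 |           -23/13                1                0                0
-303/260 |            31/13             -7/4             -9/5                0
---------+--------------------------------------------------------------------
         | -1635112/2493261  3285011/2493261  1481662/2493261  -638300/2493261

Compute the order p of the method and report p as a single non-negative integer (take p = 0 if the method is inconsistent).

b = (-1635112/2493261, 3285011/2493261, 1481662/2493261, -638300/2493261)
c = (0, 1/2, -10/13, -303/260)
Ac = (0, 0, 1/2, 53/104)
Σ b_i: (-1635112/2493261)·1 + 3285011/2493261·1 + 1481662/2493261·1 + (-638300/2493261)·1 = 1 ✓
b·c: 3285011/2493261·1/2 + 1481662/2493261·(-10/13) + (-638300/2493261)·(-303/260) = 1/2 ✓
b·c²: 3285011/2493261·1/4 + 1481662/2493261·100/169 + (-638300/2493261)·91809/67600 = 1/3 ✓
b·Ac: 1481662/2493261·1/2 + (-638300/2493261)·53/104 = 1/6 ✓
b·c³: 3285011/2493261·1/8 + 1481662/2493261·(-1000/2197) + (-638300/2493261)·(-27818127/17576000) = 3364149649/11236296240 ≠ 1/4 ⇒ order 3.
b·(c∘Ac): 1481662/2493261·(-5/13) + (-638300/2493261)·(-16059/27040) = -19841635/259299144 ≠ 1/8
b·Ac²: 1481662/2493261·1/4 + (-638300/2493261)·(-4063/2704) = 2560553/4801836 ≠ 1/12
b·A²c: (-638300/2493261)·(-9/10) = 63830/277029 ≠ 1/24

3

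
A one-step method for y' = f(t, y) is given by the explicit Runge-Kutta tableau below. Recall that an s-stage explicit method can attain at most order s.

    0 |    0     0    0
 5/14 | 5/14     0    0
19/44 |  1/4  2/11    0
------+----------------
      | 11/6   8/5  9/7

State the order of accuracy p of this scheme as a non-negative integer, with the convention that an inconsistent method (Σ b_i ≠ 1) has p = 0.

b = (11/6, 8/5, 9/7)
c = (0, 5/14, 19/44)
Ac = (0, 0, 5/77)
Σ b_i: 11/6·1 + 8/5·1 + 9/7·1 = 991/210 ≠ 1 ⇒ order 0.

0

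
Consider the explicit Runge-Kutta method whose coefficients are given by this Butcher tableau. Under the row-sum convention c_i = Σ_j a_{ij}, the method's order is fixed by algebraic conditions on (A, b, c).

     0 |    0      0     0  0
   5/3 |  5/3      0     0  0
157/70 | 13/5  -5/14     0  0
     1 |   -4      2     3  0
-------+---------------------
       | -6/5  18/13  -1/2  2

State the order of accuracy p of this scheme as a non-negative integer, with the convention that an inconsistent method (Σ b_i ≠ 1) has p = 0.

b = (-6/5, 18/13, -1/2, 2)
c = (0, 5/3, 157/70, 1)
Ac = (0, 0, -25/42, 2113/210)
Σ b_i: (-6/5)·1 + 18/13·1 + (-1/2)·1 + 2·1 = 219/130 ≠ 1 ⇒ order 0.

0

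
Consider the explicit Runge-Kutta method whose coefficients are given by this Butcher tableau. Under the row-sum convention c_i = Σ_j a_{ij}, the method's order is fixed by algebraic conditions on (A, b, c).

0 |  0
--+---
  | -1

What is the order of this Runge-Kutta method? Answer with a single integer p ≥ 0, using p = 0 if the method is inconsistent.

b = (-1)
c = (0)
Σ b_i: (-1)·1 = -1 ≠ 1 ⇒ order 0.

0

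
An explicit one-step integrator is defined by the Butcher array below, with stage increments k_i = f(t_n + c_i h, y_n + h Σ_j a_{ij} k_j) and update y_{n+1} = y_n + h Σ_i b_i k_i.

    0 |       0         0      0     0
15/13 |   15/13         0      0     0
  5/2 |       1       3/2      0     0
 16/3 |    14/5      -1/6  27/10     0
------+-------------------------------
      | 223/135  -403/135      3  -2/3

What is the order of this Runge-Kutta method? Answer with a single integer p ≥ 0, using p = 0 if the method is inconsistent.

2

b = (223/135, -403/135, 3, -2/3)
c = (0, 15/13, 5/2, 16/3)
Ac = (0, 0, 45/26, 341/52)
Σ b_i: 223/135·1 + (-403/135)·1 + 3·1 + (-2/3)·1 = 1 ✓
b·c: (-403/135)·15/13 + 3·5/2 + (-2/3)·16/3 = 1/2 ✓
b·c²: (-403/135)·225/169 + 3·25/4 + (-2/3)·256/9 = -5879/1404 ≠ 1/3 ⇒ order 2.
b·Ac: 3·45/26 + (-2/3)·341/52 = 32/39 ≠ 1/6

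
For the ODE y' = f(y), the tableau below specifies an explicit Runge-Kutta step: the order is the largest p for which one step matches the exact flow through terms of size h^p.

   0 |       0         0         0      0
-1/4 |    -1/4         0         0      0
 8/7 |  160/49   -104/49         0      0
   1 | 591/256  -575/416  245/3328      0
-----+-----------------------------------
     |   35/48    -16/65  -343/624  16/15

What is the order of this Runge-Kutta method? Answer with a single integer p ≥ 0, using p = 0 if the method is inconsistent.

4

b = (35/48, -16/65, -343/624, 16/15)
c = (0, -1/4, 8/7, 1)
Ac = (0, 0, 26/49, 55/128)
Σ b_i: 35/48·1 + (-16/65)·1 + (-343/624)·1 + 16/15·1 = 1 ✓
b·c: (-16/65)·(-1/4) + (-343/624)·8/7 + 16/15·1 = 1/2 ✓
b·c²: (-16/65)·1/16 + (-343/624)·64/49 + 16/15·1 = 1/3 ✓
b·Ac: (-343/624)·26/49 + 16/15·55/128 = 1/6 ✓
b·c³: (-16/65)·(-1/64) + (-343/624)·512/343 + 16/15·1 = 1/4 ✓
b·(c∘Ac): (-343/624)·208/343 + 16/15·55/128 = 1/8 ✓
b·Ac²: (-343/624)·(-13/98) + 16/15·5/512 = 1/12 ✓
b·A²c: 16/15·5/128 = 1/24 ✓; 4 stages ⇒ order 4.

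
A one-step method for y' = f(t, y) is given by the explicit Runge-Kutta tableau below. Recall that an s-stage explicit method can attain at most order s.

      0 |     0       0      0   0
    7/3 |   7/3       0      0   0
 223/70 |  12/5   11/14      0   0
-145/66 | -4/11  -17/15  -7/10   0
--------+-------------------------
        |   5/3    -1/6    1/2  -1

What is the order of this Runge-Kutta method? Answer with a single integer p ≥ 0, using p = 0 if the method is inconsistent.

b = (5/3, -1/6, 1/2, -1)
c = (0, 7/3, 223/70, -145/66)
Ac = (0, 0, 11/6, -4387/900)
Σ b_i: 5/3·1 + (-1/6)·1 + 1/2·1 + (-1)·1 = 1 ✓
b·c: (-1/6)·7/3 + 1/2·223/70 + (-1)·(-145/66) = 47137/13860 ≠ 1/2 ⇒ order 1.

1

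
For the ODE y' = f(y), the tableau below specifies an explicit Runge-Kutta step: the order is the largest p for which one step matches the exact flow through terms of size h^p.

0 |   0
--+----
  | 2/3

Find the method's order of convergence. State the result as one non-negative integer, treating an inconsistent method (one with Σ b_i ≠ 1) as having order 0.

0

b = (2/3)
c = (0)
Σ b_i: 2/3·1 = 2/3 ≠ 1 ⇒ order 0.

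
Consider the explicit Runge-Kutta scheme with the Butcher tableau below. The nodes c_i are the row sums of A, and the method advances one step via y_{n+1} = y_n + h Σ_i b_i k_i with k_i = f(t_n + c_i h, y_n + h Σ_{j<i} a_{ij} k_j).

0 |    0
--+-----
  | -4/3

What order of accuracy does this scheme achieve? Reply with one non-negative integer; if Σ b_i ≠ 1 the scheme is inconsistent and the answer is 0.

0

b = (-4/3)
c = (0)
Σ b_i: (-4/3)·1 = -4/3 ≠ 1 ⇒ order 0.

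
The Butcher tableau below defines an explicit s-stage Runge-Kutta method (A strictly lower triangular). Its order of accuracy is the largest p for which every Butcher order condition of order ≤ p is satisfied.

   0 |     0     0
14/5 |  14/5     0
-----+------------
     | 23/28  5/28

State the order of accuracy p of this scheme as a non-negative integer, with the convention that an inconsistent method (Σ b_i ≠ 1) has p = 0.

2

b = (23/28, 5/28)
c = (0, 14/5)
Σ b_i: 23/28·1 + 5/28·1 = 1 ✓
b·c: 5/28·14/5 = 1/2 ✓; 2 stages ⇒ order 2.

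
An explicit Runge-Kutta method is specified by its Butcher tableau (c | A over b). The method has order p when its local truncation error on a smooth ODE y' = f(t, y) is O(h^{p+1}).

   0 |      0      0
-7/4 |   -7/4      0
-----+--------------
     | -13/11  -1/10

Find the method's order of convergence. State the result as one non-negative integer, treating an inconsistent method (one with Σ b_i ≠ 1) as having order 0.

b = (-13/11, -1/10)
c = (0, -7/4)
Σ b_i: (-13/11)·1 + (-1/10)·1 = -141/110 ≠ 1 ⇒ order 0.

0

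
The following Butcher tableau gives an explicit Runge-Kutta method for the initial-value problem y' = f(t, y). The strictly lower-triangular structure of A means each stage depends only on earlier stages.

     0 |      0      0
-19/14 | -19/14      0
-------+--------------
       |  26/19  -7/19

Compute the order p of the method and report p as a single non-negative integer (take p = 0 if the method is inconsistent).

2

b = (26/19, -7/19)
c = (0, -19/14)
Σ b_i: 26/19·1 + (-7/19)·1 = 1 ✓
b·c: (-7/19)·(-19/14) = 1/2 ✓; 2 stages ⇒ order 2.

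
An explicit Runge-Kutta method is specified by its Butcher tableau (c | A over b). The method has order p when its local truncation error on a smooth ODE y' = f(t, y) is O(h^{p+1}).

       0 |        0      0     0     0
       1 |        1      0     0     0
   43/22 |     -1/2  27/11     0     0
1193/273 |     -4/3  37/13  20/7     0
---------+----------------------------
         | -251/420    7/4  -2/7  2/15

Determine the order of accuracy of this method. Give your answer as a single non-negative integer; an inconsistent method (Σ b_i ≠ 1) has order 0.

b = (-251/420, 7/4, -2/7, 2/15)
c = (0, 1, 43/22, 1193/273)
Ac = (0, 0, 27/11, 8439/1001)
Σ b_i: (-251/420)·1 + 7/4·1 + (-2/7)·1 + 2/15·1 = 1 ✓
b·c: 7/4·1 + (-2/7)·43/22 + 2/15·1193/273 = 319679/180180 ≠ 1/2 ⇒ order 1.

1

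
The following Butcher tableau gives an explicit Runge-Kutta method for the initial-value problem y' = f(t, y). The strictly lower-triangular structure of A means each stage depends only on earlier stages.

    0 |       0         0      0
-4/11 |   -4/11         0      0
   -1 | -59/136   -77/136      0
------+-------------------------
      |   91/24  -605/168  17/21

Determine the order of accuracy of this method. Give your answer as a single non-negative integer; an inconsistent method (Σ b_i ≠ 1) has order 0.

3

b = (91/24, -605/168, 17/21)
c = (0, -4/11, -1)
Ac = (0, 0, 7/34)
Σ b_i: 91/24·1 + (-605/168)·1 + 17/21·1 = 1 ✓
b·c: (-605/168)·(-4/11) + 17/21·(-1) = 1/2 ✓
b·c²: (-605/168)·16/121 + 17/21·1 = 1/3 ✓
b·Ac: 17/21·7/34 = 1/6 ✓; 3 stages ⇒ order 3.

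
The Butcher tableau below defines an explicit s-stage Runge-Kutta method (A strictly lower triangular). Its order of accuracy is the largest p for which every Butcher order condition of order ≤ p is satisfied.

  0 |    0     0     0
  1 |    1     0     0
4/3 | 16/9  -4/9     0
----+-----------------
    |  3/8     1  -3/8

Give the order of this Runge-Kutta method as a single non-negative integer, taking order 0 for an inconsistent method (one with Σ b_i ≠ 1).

b = (3/8, 1, -3/8)
c = (0, 1, 4/3)
Ac = (0, 0, -4/9)
Σ b_i: 3/8·1 + 1·1 + (-3/8)·1 = 1 ✓
b·c: 1·1 + (-3/8)·4/3 = 1/2 ✓
b·c²: 1·1 + (-3/8)·16/9 = 1/3 ✓
b·Ac: (-3/8)·(-4/9) = 1/6 ✓; 3 stages ⇒ order 3.

3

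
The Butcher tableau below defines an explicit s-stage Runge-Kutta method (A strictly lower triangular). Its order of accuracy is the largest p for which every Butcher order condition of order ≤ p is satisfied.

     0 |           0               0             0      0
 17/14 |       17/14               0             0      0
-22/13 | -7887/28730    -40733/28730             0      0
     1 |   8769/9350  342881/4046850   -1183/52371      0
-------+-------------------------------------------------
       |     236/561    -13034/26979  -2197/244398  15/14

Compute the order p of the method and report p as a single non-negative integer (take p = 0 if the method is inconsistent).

b = (236/561, -13034/26979, -2197/244398, 15/14)
c = (0, 17/14, -22/13, 1)
Ac = (0, 0, -5819/3380, 127/900)
Σ b_i: 236/561·1 + (-13034/26979)·1 + (-2197/244398)·1 + 15/14·1 = 1 ✓
b·c: (-13034/26979)·17/14 + (-2197/244398)·(-22/13) + 15/14·1 = 1/2 ✓
b·c²: (-13034/26979)·289/196 + (-2197/244398)·484/169 + 15/14·1 = 1/3 ✓
b·Ac: (-2197/244398)·(-5819/3380) + 15/14·127/900 = 1/6 ✓
b·c³: (-13034/26979)·4913/2744 + (-2197/244398)·(-10648/2197) + 15/14·1 = 1/4 ✓
b·(c∘Ac): (-2197/244398)·64009/21970 + 15/14·127/900 = 1/8 ✓
b·Ac²: (-2197/244398)·(-98923/47320) + 15/14·253/4200 = 1/12 ✓
b·A²c: 15/14·7/180 = 1/24 ✓; 4 stages ⇒ order 4.

4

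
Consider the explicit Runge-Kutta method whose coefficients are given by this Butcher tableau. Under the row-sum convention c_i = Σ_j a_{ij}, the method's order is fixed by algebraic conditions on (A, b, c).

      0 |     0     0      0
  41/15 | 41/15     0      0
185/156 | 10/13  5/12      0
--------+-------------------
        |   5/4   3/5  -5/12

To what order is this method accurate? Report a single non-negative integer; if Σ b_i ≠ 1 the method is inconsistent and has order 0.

0

b = (5/4, 3/5, -5/12)
c = (0, 41/15, 185/156)
Ac = (0, 0, 41/36)
Σ b_i: 5/4·1 + 3/5·1 + (-5/12)·1 = 43/30 ≠ 1 ⇒ order 0.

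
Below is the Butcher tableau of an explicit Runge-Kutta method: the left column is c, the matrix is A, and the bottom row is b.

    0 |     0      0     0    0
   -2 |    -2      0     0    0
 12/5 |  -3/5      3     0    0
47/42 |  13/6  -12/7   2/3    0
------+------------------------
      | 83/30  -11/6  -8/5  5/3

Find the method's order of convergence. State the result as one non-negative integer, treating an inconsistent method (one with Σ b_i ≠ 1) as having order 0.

b = (83/30, -11/6, -8/5, 5/3)
c = (0, -2, 12/5, 47/42)
Ac = (0, 0, -6, 176/35)
Σ b_i: 83/30·1 + (-11/6)·1 + (-8/5)·1 + 5/3·1 = 1 ✓
b·c: (-11/6)·(-2) + (-8/5)·12/5 + 5/3·47/42 = 5329/3150 ≠ 1/2 ⇒ order 1.

1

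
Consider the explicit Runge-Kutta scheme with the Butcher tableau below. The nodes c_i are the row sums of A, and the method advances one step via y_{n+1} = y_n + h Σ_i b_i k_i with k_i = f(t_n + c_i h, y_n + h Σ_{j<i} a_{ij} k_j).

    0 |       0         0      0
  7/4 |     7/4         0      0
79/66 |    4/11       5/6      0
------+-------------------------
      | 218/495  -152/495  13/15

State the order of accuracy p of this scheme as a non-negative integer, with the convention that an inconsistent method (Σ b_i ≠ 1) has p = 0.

b = (218/495, -152/495, 13/15)
c = (0, 7/4, 79/66)
Ac = (0, 0, 35/24)
Σ b_i: 218/495·1 + (-152/495)·1 + 13/15·1 = 1 ✓
b·c: (-152/495)·7/4 + 13/15·79/66 = 1/2 ✓
b·c²: (-152/495)·49/16 + 13/15·6241/4356 = 19687/65340 ≠ 1/3 ⇒ order 2.
b·Ac: 13/15·35/24 = 91/72 ≠ 1/6

2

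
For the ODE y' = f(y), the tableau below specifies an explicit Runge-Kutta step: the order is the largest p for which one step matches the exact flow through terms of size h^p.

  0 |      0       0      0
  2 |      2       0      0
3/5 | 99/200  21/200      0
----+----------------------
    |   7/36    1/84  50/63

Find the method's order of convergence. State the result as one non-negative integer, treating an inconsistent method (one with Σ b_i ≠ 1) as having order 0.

b = (7/36, 1/84, 50/63)
c = (0, 2, 3/5)
Ac = (0, 0, 21/100)
Σ b_i: 7/36·1 + 1/84·1 + 50/63·1 = 1 ✓
b·c: 1/84·2 + 50/63·3/5 = 1/2 ✓
b·c²: 1/84·4 + 50/63·9/25 = 1/3 ✓
b·Ac: 50/63·21/100 = 1/6 ✓; 3 stages ⇒ order 3.

3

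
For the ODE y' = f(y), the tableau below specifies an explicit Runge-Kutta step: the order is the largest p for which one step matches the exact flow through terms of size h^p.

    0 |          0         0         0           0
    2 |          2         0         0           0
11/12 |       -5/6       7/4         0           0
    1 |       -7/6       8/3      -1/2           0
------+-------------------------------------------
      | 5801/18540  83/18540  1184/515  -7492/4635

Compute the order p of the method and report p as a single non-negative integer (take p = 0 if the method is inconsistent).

b = (5801/18540, 83/18540, 1184/515, -7492/4635)
c = (0, 2, 11/12, 1)
Ac = (0, 0, 7/2, 39/8)
Σ b_i: 5801/18540·1 + 83/18540·1 + 1184/515·1 + (-7492/4635)·1 = 1 ✓
b·c: 83/18540·2 + 1184/515·11/12 + (-7492/4635)·1 = 1/2 ✓
b·c²: 83/18540·4 + 1184/515·121/144 + (-7492/4635)·1 = 1/3 ✓
b·Ac: 1184/515·7/2 + (-7492/4635)·39/8 = 1/6 ✓
b·c³: 83/18540·8 + 1184/515·1331/1728 + (-7492/4635)·1 = 5291/27810 ≠ 1/4 ⇒ order 3.
b·(c∘Ac): 1184/515·77/24 + (-7492/4635)·39/8 = -519/1030 ≠ 1/8
b·Ac²: 1184/515·7 + (-7492/4635)·2951/288 = -156599/333720 ≠ 1/12
b·A²c: (-7492/4635)·(-7/4) = 13111/4635 ≠ 1/24

3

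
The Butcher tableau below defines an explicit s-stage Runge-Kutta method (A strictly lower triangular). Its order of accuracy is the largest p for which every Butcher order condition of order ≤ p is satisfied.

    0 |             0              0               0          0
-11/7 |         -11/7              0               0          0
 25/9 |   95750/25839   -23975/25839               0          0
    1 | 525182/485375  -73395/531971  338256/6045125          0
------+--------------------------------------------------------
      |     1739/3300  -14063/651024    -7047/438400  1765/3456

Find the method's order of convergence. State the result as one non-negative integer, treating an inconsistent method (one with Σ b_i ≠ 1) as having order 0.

4

b = (1739/3300, -14063/651024, -7047/438400, 1765/3456)
c = (0, -11/7, 25/9, 1)
Ac = (0, 0, 3425/2349, 657/1765)
Σ b_i: 1739/3300·1 + (-14063/651024)·1 + (-7047/438400)·1 + 1765/3456·1 = 1 ✓
b·c: (-14063/651024)·(-11/7) + (-7047/438400)·25/9 + 1765/3456·1 = 1/2 ✓
b·c²: (-14063/651024)·121/49 + (-7047/438400)·625/81 + 1765/3456·1 = 1/3 ✓
b·Ac: (-7047/438400)·3425/2349 + 1765/3456·657/1765 = 1/6 ✓
b·c³: (-14063/651024)·(-1331/343) + (-7047/438400)·15625/729 + 1765/3456·1 = 1/4 ✓
b·(c∘Ac): (-7047/438400)·85625/21141 + 1765/3456·657/1765 = 1/8 ✓
b·Ac²: (-7047/438400)·(-37675/16443) + 1765/3456·225/2471 = 1/12 ✓
b·A²c: 1765/3456·144/1765 = 1/24 ✓; 4 stages ⇒ order 4.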